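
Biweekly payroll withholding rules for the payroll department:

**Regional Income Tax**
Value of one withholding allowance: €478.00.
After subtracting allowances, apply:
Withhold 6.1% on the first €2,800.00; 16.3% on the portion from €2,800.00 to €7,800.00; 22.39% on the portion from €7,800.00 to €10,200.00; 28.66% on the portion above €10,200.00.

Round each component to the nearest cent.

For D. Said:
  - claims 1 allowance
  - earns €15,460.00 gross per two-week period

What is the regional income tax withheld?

Regional Income Tax: taxable = €15,460.00 − 1×€478.00 = €14,982.00
  €1,523.16 + 28.66% × (€14,982.00 − €10,200.00) = €1,523.16 + 28.66% × €4,782.00 = €2,893.68

€2,893.68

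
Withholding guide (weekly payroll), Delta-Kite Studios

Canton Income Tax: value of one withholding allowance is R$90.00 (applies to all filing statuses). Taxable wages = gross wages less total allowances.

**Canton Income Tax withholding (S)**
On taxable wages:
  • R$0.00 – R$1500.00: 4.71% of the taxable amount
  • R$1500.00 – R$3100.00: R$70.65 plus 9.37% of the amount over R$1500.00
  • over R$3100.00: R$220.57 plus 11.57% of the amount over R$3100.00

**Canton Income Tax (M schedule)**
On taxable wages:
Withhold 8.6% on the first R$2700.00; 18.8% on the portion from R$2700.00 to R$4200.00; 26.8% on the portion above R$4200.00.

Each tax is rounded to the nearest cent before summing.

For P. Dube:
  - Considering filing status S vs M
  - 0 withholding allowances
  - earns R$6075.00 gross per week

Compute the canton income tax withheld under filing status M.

R$1016.70

Canton Income Tax (M): taxable = R$6075.00
  R$514.20 + 26.8% × (R$6075.00 − R$4200.00) = R$514.20 + 26.8% × R$1875.00 = R$1016.70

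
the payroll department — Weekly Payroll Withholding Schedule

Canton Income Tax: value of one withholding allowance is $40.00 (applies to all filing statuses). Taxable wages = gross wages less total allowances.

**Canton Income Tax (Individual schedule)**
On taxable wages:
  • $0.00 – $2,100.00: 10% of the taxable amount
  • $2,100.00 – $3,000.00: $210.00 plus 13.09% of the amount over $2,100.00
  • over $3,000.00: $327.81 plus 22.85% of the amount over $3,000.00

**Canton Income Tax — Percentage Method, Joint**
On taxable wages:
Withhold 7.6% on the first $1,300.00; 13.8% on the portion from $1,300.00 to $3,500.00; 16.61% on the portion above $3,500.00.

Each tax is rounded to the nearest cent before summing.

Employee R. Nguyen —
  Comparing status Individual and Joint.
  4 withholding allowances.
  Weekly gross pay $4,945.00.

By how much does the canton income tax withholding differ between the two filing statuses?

$119.84

Canton Income Tax (Individual): taxable = $4,945.00 − 4×$40.00 = $4,785.00
  $327.81 + 22.85% × ($4,785.00 − $3,000.00) = $327.81 + 22.85% × $1,785.00 = $735.68
Canton Income Tax (Joint): taxable = $4,945.00 − 4×$40.00 = $4,785.00
  $402.40 + 16.61% × ($4,785.00 − $3,500.00) = $402.40 + 16.61% × $1,285.00 = $615.84
Difference: |$735.68 − $615.84| = $119.84 (higher under Individual)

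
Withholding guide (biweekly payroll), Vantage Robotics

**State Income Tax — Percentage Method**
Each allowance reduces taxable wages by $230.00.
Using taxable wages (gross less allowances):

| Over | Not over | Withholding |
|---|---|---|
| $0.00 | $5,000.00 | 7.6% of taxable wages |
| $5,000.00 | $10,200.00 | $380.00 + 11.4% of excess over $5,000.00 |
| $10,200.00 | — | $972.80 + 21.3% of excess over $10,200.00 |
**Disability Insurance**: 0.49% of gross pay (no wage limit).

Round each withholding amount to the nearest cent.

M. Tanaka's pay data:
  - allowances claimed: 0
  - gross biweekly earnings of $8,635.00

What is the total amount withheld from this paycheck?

State Income Tax: taxable = $8,635.00
  $380.00 + 11.4% × ($8,635.00 − $5,000.00) = $380.00 + 11.4% × $3,635.00 = $794.39
Disability Insurance: 0.49% × $8,635.00 = $42.31
Total: $794.39 + $42.31 = $836.70

$836.70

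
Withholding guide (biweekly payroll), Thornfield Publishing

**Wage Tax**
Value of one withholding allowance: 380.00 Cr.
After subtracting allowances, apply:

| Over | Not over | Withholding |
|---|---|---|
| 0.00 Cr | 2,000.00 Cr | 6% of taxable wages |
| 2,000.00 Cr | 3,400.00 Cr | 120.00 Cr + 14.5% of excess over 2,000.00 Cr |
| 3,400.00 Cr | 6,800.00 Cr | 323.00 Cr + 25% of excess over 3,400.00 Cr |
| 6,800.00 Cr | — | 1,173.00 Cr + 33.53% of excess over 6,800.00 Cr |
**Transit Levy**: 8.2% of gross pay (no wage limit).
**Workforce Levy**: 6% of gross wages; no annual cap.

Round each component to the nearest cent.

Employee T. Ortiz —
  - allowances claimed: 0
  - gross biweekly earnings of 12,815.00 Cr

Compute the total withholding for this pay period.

5,009.56 Cr

Wage Tax: taxable = 12,815.00 Cr
  1,173.00 Cr + 33.53% × (12,815.00 Cr − 6,800.00 Cr) = 1,173.00 Cr + 33.53% × 6,015.00 Cr = 3,189.83 Cr
Transit Levy: 8.2% × 12,815.00 Cr = 1,050.83 Cr
Workforce Levy: 6% × 12,815.00 Cr = 768.90 Cr
Total: 3,189.83 Cr + 1,050.83 Cr + 768.90 Cr = 5,009.56 Cr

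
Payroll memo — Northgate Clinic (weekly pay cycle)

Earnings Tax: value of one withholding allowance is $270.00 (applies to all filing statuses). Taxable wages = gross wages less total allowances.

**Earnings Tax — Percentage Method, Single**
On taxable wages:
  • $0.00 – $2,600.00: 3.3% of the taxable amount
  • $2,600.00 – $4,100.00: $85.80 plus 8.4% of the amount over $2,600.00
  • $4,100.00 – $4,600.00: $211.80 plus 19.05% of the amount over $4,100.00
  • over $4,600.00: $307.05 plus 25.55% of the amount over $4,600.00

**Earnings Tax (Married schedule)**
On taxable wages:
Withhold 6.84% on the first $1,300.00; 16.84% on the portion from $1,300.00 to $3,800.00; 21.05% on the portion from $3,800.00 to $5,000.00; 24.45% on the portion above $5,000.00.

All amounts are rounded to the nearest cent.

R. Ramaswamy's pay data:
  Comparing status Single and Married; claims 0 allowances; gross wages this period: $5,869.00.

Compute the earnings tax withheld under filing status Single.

Earnings Tax (Single): taxable = $5,869.00
  $307.05 + 25.55% × ($5,869.00 − $4,600.00) = $307.05 + 25.55% × $1,269.00 = $631.28

$631.28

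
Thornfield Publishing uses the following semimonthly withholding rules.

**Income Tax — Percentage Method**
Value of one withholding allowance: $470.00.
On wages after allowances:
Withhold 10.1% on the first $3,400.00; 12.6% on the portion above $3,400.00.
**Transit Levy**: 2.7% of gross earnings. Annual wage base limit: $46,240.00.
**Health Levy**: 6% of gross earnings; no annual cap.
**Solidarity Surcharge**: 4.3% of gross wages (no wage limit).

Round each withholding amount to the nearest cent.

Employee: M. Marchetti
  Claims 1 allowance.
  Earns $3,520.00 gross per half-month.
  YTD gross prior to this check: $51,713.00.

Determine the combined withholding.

$670.61

Income Tax: taxable = $3,520.00 − 1×$470.00 = $3,050.00
  10.1% × $3,050.00 = $308.05
Transit Levy: YTD $51,713.00 ≥ cap $46,240.00 → $0.00
Health Levy: 6% × $3,520.00 = $211.20
Solidarity Surcharge: 4.3% × $3,520.00 = $151.36
Total: $308.05 + $0.00 + $211.20 + $151.36 = $670.61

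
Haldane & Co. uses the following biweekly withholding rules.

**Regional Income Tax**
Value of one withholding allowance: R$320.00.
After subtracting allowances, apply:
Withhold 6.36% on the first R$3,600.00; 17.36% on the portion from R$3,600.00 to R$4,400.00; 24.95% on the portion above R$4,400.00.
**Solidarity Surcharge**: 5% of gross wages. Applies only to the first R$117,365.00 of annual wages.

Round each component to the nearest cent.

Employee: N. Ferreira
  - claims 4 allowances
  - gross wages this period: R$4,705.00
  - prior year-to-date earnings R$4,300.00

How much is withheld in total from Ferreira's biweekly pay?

R$453.08

Regional Income Tax: taxable = R$4,705.00 − 4×R$320.00 = R$3,425.00
  6.36% × R$3,425.00 = R$217.83
Solidarity Surcharge: 5% × R$4,705.00 = R$235.25
Total: R$217.83 + R$235.25 = R$453.08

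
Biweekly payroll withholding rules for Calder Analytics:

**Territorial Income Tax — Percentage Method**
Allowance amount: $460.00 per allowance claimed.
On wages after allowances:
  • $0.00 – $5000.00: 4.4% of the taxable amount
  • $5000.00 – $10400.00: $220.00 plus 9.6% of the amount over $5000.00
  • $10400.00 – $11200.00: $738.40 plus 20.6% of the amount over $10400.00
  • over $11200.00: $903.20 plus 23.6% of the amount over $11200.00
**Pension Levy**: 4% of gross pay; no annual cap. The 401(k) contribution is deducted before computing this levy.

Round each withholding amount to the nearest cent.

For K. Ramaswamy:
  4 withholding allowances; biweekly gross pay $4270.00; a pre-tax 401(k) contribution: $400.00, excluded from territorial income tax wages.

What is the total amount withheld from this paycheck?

Territorial Income Tax: taxable = $4270.00 − $400.00 − 4×$460.00 = $2030.00
  4.4% × $2030.00 = $89.32
Pension Levy: 4% × $3870.00 = $154.80
Total: $89.32 + $154.80 = $244.12

$244.12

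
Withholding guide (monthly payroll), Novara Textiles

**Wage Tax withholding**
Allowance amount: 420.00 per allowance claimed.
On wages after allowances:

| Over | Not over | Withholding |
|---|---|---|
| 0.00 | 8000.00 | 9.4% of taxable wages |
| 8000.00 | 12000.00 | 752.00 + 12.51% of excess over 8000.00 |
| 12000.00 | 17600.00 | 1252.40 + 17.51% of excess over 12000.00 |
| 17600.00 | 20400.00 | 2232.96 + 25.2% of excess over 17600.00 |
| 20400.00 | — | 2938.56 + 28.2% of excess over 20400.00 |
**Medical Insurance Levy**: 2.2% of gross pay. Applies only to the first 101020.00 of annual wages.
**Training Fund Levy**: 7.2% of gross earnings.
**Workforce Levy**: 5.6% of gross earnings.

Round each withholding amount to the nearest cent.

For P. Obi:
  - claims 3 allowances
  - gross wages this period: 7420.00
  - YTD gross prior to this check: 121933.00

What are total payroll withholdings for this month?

1528.80

Wage Tax: taxable = 7420.00 − 3×420.00 = 6160.00
  9.4% × 6160.00 = 579.04
Medical Insurance Levy: YTD 121933.00 ≥ cap 101020.00 → 0.00
Training Fund Levy: 7.2% × 7420.00 = 534.24
Workforce Levy: 5.6% × 7420.00 = 415.52
Total: 579.04 + 0.00 + 534.24 + 415.52 = 1528.80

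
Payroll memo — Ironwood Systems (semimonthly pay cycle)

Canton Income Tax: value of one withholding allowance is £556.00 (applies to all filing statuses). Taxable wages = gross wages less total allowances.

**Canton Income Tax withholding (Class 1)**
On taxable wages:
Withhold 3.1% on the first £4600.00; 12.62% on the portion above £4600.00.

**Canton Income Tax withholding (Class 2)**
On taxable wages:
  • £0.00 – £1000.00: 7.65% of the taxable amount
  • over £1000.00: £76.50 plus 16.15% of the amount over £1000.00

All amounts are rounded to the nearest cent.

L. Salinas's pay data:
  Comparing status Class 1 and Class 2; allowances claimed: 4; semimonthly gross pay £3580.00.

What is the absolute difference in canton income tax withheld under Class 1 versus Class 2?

Canton Income Tax (Class 1): taxable = £3580.00 − 4×£556.00 = £1356.00
  3.1% × £1356.00 = £42.04
Canton Income Tax (Class 2): taxable = £3580.00 − 4×£556.00 = £1356.00
  £76.50 + 16.15% × (£1356.00 − £1000.00) = £76.50 + 16.15% × £356.00 = £133.99
Difference: |£42.04 − £133.99| = £91.95 (higher under Class 2)

£91.95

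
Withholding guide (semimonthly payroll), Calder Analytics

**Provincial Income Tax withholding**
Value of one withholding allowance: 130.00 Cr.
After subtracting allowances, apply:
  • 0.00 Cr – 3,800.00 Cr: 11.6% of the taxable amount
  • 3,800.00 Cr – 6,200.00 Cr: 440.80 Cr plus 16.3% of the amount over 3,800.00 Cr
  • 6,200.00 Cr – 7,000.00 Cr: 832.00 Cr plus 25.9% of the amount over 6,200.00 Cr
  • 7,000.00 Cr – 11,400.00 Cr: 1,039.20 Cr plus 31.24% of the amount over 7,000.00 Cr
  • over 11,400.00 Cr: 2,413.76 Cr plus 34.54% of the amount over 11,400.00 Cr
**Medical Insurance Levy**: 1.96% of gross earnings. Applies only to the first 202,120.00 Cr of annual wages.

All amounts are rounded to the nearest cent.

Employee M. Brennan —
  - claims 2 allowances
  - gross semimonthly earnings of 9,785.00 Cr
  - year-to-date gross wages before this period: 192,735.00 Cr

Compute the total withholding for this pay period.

2,011.96 Cr

Provincial Income Tax: taxable = 9,785.00 Cr − 2×130.00 Cr = 9,525.00 Cr
  1,039.20 Cr + 31.24% × (9,525.00 Cr − 7,000.00 Cr) = 1,039.20 Cr + 31.24% × 2,525.00 Cr = 1,828.01 Cr
Medical Insurance Levy: cap 202,120.00 Cr − YTD 192,735.00 Cr = 9,385.00 Cr subject; 1.96% × 9,385.00 Cr = 183.95 Cr
Total: 1,828.01 Cr + 183.95 Cr = 2,011.96 Cr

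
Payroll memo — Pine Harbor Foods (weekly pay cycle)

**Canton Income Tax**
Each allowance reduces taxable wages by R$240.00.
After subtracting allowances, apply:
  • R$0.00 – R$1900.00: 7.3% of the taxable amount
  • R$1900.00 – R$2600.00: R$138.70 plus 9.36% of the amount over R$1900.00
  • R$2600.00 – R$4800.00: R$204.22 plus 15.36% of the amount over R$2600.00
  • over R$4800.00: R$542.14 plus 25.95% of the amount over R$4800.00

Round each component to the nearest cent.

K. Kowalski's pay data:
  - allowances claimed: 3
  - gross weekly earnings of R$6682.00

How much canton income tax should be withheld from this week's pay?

Canton Income Tax: taxable = R$6682.00 − 3×R$240.00 = R$5962.00
  R$542.14 + 25.95% × (R$5962.00 − R$4800.00) = R$542.14 + 25.95% × R$1162.00 = R$843.68

R$843.68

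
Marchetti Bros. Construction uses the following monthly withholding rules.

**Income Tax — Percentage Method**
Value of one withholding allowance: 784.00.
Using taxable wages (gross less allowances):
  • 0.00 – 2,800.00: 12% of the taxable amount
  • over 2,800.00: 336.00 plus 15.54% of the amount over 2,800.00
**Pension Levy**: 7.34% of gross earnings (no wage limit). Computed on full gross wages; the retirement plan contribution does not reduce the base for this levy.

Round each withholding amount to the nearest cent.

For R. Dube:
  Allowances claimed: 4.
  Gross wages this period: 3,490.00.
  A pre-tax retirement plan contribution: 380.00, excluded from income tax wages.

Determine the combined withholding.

Income Tax: taxable = 3,490.00 − 380.00 − 4×784.00 = -26.00
  Taxable ≤ 0 → 0.00
Pension Levy: 7.34% × 3,490.00 = 256.17
Total: 0.00 + 256.17 = 256.17

256.17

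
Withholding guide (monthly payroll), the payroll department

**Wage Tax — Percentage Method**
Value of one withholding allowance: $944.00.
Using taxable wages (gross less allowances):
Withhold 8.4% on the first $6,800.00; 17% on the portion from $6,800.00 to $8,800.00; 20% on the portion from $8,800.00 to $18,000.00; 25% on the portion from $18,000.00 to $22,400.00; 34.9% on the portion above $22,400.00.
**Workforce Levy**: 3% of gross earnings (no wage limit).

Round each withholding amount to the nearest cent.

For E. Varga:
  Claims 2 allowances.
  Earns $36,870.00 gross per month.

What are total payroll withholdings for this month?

$9,348.42

Wage Tax: taxable = $36,870.00 − 2×$944.00 = $34,982.00
  $3,851.20 + 34.9% × ($34,982.00 − $22,400.00) = $3,851.20 + 34.9% × $12,582.00 = $8,242.32
Workforce Levy: 3% × $36,870.00 = $1,106.10
Total: $8,242.32 + $1,106.10 = $9,348.42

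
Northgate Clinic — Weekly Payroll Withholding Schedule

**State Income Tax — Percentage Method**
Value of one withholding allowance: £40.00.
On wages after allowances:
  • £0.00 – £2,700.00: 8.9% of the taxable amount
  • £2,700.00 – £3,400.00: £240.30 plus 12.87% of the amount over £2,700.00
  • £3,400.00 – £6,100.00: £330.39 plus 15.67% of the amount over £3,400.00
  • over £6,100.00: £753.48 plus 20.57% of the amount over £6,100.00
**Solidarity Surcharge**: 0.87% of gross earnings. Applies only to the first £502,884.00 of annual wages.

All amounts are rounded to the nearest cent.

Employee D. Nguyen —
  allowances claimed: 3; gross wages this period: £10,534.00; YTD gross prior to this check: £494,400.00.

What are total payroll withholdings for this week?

£1,714.68

State Income Tax: taxable = £10,534.00 − 3×£40.00 = £10,414.00
  £753.48 + 20.57% × (£10,414.00 − £6,100.00) = £753.48 + 20.57% × £4,314.00 = £1,640.87
Solidarity Surcharge: cap £502,884.00 − YTD £494,400.00 = £8,484.00 subject; 0.87% × £8,484.00 = £73.81
Total: £1,640.87 + £73.81 = £1,714.68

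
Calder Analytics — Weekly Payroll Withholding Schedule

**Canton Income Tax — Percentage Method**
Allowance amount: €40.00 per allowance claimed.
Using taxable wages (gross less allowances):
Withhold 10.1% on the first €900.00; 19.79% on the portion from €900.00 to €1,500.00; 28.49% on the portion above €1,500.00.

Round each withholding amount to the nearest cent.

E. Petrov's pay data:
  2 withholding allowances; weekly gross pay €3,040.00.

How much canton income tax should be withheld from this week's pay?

Canton Income Tax: taxable = €3,040.00 − 2×€40.00 = €2,960.00
  €209.64 + 28.49% × (€2,960.00 − €1,500.00) = €209.64 + 28.49% × €1,460.00 = €625.59

€625.59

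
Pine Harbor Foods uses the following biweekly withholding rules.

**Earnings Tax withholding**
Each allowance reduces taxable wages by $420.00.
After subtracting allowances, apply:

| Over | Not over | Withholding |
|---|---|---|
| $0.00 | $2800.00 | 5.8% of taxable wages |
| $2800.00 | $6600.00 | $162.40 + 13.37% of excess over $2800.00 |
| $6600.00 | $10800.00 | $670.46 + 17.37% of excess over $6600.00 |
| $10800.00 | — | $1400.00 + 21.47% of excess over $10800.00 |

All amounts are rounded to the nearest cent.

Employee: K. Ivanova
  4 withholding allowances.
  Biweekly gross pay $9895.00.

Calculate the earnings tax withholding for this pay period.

$950.99

Earnings Tax: taxable = $9895.00 − 4×$420.00 = $8215.00
  $670.46 + 17.37% × ($8215.00 − $6600.00) = $670.46 + 17.37% × $1615.00 = $950.99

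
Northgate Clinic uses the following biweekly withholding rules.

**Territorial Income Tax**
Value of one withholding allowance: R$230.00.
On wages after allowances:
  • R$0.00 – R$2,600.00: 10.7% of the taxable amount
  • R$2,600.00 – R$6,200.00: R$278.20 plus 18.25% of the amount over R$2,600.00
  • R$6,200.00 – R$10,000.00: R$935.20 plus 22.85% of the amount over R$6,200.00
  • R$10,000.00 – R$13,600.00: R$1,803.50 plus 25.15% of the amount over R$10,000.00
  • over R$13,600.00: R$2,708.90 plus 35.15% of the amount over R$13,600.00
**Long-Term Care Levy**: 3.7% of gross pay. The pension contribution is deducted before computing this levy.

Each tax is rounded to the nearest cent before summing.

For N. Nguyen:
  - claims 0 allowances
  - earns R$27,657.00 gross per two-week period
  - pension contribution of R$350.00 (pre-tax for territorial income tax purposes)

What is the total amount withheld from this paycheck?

R$8,537.27

Territorial Income Tax: taxable = R$27,657.00 − R$350.00 = R$27,307.00
  R$2,708.90 + 35.15% × (R$27,307.00 − R$13,600.00) = R$2,708.90 + 35.15% × R$13,707.00 = R$7,526.91
Long-Term Care Levy: 3.7% × R$27,307.00 = R$1,010.36
Total: R$7,526.91 + R$1,010.36 = R$8,537.27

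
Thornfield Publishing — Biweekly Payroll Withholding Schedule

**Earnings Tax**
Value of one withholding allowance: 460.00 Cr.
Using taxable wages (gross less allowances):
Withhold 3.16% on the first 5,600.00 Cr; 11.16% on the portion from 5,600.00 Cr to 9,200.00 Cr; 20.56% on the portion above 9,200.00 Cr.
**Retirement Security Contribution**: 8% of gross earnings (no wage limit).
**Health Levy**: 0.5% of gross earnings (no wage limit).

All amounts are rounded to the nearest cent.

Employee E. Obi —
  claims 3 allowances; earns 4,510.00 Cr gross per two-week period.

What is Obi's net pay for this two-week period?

4,027.74 Cr

Earnings Tax: taxable = 4,510.00 Cr − 3×460.00 Cr = 3,130.00 Cr
  3.16% × 3,130.00 Cr = 98.91 Cr
Retirement Security Contribution: 8% × 4,510.00 Cr = 360.80 Cr
Health Levy: 0.5% × 4,510.00 Cr = 22.55 Cr
Total withheld: 98.91 Cr + 360.80 Cr + 22.55 Cr = 482.26 Cr
Net pay: 4,510.00 Cr − 482.26 Cr = 4,027.74 Cr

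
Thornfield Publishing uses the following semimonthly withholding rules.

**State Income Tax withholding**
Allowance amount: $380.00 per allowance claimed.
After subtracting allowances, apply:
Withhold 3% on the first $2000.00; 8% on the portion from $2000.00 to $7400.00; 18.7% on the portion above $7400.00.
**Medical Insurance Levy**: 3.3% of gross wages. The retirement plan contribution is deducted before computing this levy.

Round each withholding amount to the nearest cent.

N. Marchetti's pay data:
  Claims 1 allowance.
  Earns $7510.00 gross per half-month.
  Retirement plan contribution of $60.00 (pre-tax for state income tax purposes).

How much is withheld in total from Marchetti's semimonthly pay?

State Income Tax: taxable = $7510.00 − $60.00 − 1×$380.00 = $7070.00
  $60.00 + 8% × ($7070.00 − $2000.00) = $60.00 + 8% × $5070.00 = $465.60
Medical Insurance Levy: 3.3% × $7450.00 = $245.85
Total: $465.60 + $245.85 = $711.45

$711.45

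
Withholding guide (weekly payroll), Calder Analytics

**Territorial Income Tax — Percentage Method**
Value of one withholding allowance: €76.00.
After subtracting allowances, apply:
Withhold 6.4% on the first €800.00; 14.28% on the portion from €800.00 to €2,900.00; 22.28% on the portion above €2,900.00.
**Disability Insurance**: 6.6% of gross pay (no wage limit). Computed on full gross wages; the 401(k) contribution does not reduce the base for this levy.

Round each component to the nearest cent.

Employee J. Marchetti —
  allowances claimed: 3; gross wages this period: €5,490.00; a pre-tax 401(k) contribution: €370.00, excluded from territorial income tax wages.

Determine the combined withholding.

Territorial Income Tax: taxable = €5,490.00 − €370.00 − 3×€76.00 = €4,892.00
  €351.08 + 22.28% × (€4,892.00 − €2,900.00) = €351.08 + 22.28% × €1,992.00 = €794.90
Disability Insurance: 6.6% × €5,490.00 = €362.34
Total: €794.90 + €362.34 = €1,157.24

€1,157.24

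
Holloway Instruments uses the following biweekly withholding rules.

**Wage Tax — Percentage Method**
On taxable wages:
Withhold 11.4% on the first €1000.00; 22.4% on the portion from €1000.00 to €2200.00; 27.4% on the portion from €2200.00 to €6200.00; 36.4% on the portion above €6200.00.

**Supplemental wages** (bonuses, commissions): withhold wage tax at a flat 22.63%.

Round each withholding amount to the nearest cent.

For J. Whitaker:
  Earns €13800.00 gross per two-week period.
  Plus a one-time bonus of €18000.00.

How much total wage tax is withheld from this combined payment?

Wage Tax: taxable = €13800.00
  €1478.80 + 36.4% × (€13800.00 − €6200.00) = €1478.80 + 36.4% × €7600.00 = €4245.20
Supplemental (22.63% flat on bonus): 22.63% × €18000.00 = €4073.40
Total wage tax: €4245.20 + €4073.40 = €8318.60

€8318.60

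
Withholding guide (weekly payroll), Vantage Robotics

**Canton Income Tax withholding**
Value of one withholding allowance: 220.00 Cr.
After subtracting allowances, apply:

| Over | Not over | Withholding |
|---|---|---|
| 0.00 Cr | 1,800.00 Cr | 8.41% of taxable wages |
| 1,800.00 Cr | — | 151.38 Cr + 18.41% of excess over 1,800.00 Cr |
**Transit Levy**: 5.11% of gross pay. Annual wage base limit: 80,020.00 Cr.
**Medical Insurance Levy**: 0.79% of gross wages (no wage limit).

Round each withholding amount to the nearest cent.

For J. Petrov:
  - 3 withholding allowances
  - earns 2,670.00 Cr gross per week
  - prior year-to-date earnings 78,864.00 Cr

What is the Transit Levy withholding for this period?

Transit Levy: cap 80,020.00 Cr − YTD 78,864.00 Cr = 1,156.00 Cr subject; 5.11% × 1,156.00 Cr = 59.07 Cr

59.07 Cr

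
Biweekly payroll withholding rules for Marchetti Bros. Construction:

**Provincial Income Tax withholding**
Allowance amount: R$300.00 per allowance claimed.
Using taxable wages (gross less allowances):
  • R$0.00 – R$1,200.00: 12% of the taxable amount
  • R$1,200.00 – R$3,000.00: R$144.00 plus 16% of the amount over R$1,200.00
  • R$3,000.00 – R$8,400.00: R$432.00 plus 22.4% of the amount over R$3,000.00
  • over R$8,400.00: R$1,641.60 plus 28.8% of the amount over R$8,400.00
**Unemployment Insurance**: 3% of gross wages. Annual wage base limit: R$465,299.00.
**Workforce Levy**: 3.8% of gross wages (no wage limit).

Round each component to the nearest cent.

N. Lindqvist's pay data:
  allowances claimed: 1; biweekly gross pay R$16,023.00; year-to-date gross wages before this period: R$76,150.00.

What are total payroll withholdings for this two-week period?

R$4,840.18

Provincial Income Tax: taxable = R$16,023.00 − 1×R$300.00 = R$15,723.00
  R$1,641.60 + 28.8% × (R$15,723.00 − R$8,400.00) = R$1,641.60 + 28.8% × R$7,323.00 = R$3,750.62
Unemployment Insurance: 3% × R$16,023.00 = R$480.69
Workforce Levy: 3.8% × R$16,023.00 = R$608.87
Total: R$3,750.62 + R$480.69 + R$608.87 = R$4,840.18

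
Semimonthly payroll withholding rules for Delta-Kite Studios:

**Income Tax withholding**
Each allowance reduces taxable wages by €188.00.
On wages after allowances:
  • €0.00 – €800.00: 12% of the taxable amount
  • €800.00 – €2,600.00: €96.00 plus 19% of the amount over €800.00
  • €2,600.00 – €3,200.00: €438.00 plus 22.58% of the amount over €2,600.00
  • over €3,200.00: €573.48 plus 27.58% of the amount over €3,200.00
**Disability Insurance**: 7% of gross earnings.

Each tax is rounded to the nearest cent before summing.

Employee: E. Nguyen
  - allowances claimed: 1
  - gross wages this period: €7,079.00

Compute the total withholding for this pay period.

Income Tax: taxable = €7,079.00 − 1×€188.00 = €6,891.00
  €573.48 + 27.58% × (€6,891.00 − €3,200.00) = €573.48 + 27.58% × €3,691.00 = €1,591.46
Disability Insurance: 7% × €7,079.00 = €495.53
Total: €1,591.46 + €495.53 = €2,086.99

€2,086.99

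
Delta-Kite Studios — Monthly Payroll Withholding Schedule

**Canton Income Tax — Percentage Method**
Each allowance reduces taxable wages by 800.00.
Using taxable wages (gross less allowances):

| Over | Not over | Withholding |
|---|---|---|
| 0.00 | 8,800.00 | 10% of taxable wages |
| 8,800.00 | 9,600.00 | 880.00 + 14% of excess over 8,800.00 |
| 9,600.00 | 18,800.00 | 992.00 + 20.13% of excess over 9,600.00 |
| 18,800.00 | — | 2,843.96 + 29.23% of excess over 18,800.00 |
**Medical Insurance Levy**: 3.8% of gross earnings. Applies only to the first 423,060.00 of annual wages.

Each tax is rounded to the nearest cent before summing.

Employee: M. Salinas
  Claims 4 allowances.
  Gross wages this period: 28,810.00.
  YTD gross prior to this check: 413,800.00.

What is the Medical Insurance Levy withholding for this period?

351.88

Medical Insurance Levy: cap 423,060.00 − YTD 413,800.00 = 9,260.00 subject; 3.8% × 9,260.00 = 351.88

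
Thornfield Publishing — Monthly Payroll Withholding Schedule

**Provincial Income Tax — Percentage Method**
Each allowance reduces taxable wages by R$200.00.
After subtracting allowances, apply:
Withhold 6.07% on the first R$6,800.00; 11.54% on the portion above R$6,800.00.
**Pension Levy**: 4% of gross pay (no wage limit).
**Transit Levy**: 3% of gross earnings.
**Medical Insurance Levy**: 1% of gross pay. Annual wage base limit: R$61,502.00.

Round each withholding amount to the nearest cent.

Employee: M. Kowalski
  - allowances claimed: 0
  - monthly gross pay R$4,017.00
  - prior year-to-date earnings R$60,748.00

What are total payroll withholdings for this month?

Provincial Income Tax: taxable = R$4,017.00
  6.07% × R$4,017.00 = R$243.83
Pension Levy: 4% × R$4,017.00 = R$160.68
Transit Levy: 3% × R$4,017.00 = R$120.51
Medical Insurance Levy: cap R$61,502.00 − YTD R$60,748.00 = R$754.00 subject; 1% × R$754.00 = R$7.54
Total: R$243.83 + R$160.68 + R$120.51 + R$7.54 = R$532.56

R$532.56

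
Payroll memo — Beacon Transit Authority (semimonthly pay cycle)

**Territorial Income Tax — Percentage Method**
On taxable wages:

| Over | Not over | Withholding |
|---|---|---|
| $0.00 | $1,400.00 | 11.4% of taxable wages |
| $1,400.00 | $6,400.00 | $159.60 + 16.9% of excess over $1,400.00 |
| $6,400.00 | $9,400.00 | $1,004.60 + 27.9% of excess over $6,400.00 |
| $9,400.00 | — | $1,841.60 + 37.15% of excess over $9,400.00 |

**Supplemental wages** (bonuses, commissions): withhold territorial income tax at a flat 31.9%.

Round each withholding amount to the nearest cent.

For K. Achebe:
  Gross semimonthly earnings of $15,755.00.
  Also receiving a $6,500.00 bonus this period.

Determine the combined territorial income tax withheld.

Territorial Income Tax: taxable = $15,755.00
  $1,841.60 + 37.15% × ($15,755.00 − $9,400.00) = $1,841.60 + 37.15% × $6,355.00 = $4,202.48
Supplemental (31.9% flat on bonus): 31.9% × $6,500.00 = $2,073.50
Total territorial income tax: $4,202.48 + $2,073.50 = $6,275.98

$6,275.98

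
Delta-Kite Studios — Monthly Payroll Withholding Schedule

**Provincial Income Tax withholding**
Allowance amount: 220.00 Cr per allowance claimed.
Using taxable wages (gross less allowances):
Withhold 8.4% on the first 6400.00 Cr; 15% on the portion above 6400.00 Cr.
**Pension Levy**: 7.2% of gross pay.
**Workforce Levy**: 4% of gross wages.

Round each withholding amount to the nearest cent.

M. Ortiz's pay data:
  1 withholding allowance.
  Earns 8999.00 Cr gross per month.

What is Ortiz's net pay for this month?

Provincial Income Tax: taxable = 8999.00 Cr − 1×220.00 Cr = 8779.00 Cr
  537.60 Cr + 15% × (8779.00 Cr − 6400.00 Cr) = 537.60 Cr + 15% × 2379.00 Cr = 894.45 Cr
Pension Levy: 7.2% × 8999.00 Cr = 647.93 Cr
Workforce Levy: 4% × 8999.00 Cr = 359.96 Cr
Total withheld: 894.45 Cr + 647.93 Cr + 359.96 Cr = 1902.34 Cr
Net pay: 8999.00 Cr − 1902.34 Cr = 7096.66 Cr

7096.66 Cr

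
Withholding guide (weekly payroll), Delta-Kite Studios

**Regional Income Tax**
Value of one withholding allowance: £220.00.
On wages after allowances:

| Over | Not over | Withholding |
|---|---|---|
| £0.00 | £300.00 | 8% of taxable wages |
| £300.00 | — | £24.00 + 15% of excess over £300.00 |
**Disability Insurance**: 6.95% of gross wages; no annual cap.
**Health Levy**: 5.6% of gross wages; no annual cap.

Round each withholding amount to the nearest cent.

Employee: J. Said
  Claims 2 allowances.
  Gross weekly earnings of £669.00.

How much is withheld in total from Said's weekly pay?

Regional Income Tax: taxable = £669.00 − 2×£220.00 = £229.00
  8% × £229.00 = £18.32
Disability Insurance: 6.95% × £669.00 = £46.50
Health Levy: 5.6% × £669.00 = £37.46
Total: £18.32 + £46.50 + £37.46 = £102.28

£102.28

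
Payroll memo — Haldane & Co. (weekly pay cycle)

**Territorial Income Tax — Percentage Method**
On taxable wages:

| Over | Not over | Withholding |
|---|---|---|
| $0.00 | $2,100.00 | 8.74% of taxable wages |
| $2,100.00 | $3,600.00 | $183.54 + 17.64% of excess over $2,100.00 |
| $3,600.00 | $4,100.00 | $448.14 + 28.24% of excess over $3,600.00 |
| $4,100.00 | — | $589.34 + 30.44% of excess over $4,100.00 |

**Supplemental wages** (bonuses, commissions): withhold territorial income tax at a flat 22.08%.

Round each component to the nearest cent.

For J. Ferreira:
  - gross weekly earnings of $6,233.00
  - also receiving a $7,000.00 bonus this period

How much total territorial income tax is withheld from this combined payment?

$2,784.23

Territorial Income Tax: taxable = $6,233.00
  $589.34 + 30.44% × ($6,233.00 − $4,100.00) = $589.34 + 30.44% × $2,133.00 = $1,238.63
Supplemental (22.08% flat on bonus): 22.08% × $7,000.00 = $1,545.60
Total territorial income tax: $1,238.63 + $1,545.60 = $2,784.23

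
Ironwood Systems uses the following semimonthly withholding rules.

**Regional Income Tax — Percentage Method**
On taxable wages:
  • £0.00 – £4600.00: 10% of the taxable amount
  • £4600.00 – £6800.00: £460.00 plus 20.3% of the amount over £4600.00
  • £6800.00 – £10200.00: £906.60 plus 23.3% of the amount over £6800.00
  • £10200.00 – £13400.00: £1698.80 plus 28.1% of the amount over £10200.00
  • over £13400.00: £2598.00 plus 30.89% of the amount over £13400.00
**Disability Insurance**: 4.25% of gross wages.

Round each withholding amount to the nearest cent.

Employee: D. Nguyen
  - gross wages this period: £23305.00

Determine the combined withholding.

£6648.11

Regional Income Tax: taxable = £23305.00
  £2598.00 + 30.89% × (£23305.00 − £13400.00) = £2598.00 + 30.89% × £9905.00 = £5657.65
Disability Insurance: 4.25% × £23305.00 = £990.46
Total: £5657.65 + £990.46 = £6648.11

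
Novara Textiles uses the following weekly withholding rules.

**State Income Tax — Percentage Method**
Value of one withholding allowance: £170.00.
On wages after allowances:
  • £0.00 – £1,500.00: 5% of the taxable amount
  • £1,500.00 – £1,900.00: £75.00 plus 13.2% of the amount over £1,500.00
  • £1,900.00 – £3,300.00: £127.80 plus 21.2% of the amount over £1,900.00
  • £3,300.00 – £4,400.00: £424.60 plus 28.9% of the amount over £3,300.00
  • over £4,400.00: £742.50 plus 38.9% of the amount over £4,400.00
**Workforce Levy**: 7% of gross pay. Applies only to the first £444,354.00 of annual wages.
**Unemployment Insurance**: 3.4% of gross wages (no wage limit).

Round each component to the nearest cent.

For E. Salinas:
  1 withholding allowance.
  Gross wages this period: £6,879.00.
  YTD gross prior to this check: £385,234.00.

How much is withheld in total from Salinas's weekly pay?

State Income Tax: taxable = £6,879.00 − 1×£170.00 = £6,709.00
  £742.50 + 38.9% × (£6,709.00 − £4,400.00) = £742.50 + 38.9% × £2,309.00 = £1,640.70
Workforce Levy: 7% × £6,879.00 = £481.53
Unemployment Insurance: 3.4% × £6,879.00 = £233.89
Total: £1,640.70 + £481.53 + £233.89 = £2,356.12

£2,356.12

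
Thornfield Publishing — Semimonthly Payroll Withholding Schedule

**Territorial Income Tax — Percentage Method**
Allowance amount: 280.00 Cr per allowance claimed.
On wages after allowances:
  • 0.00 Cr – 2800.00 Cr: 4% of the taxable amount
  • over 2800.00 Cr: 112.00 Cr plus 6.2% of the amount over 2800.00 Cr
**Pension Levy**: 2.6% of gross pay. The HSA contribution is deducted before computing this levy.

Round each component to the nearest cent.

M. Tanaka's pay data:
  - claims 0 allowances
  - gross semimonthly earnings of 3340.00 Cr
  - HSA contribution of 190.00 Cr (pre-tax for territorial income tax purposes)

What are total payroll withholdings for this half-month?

215.60 Cr

Territorial Income Tax: taxable = 3340.00 Cr − 190.00 Cr = 3150.00 Cr
  112.00 Cr + 6.2% × (3150.00 Cr − 2800.00 Cr) = 112.00 Cr + 6.2% × 350.00 Cr = 133.70 Cr
Pension Levy: 2.6% × 3150.00 Cr = 81.90 Cr
Total: 133.70 Cr + 81.90 Cr = 215.60 Cr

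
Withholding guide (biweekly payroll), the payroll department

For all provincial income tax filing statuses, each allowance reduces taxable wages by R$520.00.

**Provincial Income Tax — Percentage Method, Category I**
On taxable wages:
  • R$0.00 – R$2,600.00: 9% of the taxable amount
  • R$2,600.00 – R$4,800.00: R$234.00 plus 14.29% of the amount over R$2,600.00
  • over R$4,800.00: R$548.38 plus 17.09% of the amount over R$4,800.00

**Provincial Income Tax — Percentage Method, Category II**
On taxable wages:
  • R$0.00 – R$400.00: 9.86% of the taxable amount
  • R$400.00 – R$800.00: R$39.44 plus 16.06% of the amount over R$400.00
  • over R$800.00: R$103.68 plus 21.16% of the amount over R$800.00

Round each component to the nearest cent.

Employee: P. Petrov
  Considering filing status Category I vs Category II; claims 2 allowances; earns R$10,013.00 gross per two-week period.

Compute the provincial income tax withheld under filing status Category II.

R$1,833.09

Provincial Income Tax (Category II): taxable = R$10,013.00 − 2×R$520.00 = R$8,973.00
  R$103.68 + 21.16% × (R$8,973.00 − R$800.00) = R$103.68 + 21.16% × R$8,173.00 = R$1,833.09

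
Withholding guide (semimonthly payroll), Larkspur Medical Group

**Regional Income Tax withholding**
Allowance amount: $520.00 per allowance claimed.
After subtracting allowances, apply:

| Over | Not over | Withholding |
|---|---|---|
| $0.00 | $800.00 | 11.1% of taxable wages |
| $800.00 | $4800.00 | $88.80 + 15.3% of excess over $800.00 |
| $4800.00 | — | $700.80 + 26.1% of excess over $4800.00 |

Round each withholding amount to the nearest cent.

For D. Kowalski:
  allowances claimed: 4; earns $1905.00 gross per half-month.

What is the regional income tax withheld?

Regional Income Tax: taxable = $1905.00 − 4×$520.00 = $-175.00
  Taxable ≤ 0 → $0.00

$0.00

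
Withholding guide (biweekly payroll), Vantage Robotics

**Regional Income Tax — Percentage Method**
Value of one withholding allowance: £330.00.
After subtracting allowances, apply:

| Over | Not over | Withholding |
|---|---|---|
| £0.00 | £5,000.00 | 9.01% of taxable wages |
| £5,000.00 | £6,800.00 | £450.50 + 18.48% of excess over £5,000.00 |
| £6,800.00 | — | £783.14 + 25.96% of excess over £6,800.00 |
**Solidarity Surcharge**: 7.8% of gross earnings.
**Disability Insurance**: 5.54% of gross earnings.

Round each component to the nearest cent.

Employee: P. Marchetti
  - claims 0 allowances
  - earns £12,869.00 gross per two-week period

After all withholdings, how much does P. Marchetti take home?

£8,793.63

Regional Income Tax: taxable = £12,869.00
  £783.14 + 25.96% × (£12,869.00 − £6,800.00) = £783.14 + 25.96% × £6,069.00 = £2,358.65
Solidarity Surcharge: 7.8% × £12,869.00 = £1,003.78
Disability Insurance: 5.54% × £12,869.00 = £712.94
Total withheld: £2,358.65 + £1,003.78 + £712.94 = £4,075.37
Net pay: £12,869.00 − £4,075.37 = £8,793.63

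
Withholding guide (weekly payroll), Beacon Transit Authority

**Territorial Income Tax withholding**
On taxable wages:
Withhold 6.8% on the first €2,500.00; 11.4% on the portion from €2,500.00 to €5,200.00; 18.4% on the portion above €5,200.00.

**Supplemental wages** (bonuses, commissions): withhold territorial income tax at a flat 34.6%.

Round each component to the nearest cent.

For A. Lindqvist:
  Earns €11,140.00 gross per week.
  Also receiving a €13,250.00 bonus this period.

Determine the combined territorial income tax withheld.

€6,155.26

Territorial Income Tax: taxable = €11,140.00
  €477.80 + 18.4% × (€11,140.00 − €5,200.00) = €477.80 + 18.4% × €5,940.00 = €1,570.76
Supplemental (34.6% flat on bonus): 34.6% × €13,250.00 = €4,584.50
Total territorial income tax: €1,570.76 + €4,584.50 = €6,155.26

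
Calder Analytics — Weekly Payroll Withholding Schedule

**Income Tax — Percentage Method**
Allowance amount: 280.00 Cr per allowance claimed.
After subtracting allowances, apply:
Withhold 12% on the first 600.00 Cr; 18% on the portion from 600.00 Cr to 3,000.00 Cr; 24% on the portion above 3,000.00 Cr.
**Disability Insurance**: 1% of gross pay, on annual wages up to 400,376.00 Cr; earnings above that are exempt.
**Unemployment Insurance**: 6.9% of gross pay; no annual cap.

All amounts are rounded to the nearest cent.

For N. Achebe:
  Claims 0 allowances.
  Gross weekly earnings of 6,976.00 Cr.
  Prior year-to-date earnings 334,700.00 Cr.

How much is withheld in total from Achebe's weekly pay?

2,009.34 Cr

Income Tax: taxable = 6,976.00 Cr
  504.00 Cr + 24% × (6,976.00 Cr − 3,000.00 Cr) = 504.00 Cr + 24% × 3,976.00 Cr = 1,458.24 Cr
Disability Insurance: 1% × 6,976.00 Cr = 69.76 Cr
Unemployment Insurance: 6.9% × 6,976.00 Cr = 481.34 Cr
Total: 1,458.24 Cr + 69.76 Cr + 481.34 Cr = 2,009.34 Cr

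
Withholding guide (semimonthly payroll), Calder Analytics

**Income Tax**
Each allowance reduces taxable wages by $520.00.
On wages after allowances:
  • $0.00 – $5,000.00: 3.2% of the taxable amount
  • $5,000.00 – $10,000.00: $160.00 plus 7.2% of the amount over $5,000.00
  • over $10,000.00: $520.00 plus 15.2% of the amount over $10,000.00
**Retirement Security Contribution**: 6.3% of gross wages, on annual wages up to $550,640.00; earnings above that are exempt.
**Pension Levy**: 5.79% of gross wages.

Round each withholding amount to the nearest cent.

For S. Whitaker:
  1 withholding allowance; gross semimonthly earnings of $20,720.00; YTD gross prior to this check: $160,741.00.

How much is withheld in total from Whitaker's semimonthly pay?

$4,575.45

Income Tax: taxable = $20,720.00 − 1×$520.00 = $20,200.00
  $520.00 + 15.2% × ($20,200.00 − $10,000.00) = $520.00 + 15.2% × $10,200.00 = $2,070.40
Retirement Security Contribution: 6.3% × $20,720.00 = $1,305.36
Pension Levy: 5.79% × $20,720.00 = $1,199.69
Total: $2,070.40 + $1,305.36 + $1,199.69 = $4,575.45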